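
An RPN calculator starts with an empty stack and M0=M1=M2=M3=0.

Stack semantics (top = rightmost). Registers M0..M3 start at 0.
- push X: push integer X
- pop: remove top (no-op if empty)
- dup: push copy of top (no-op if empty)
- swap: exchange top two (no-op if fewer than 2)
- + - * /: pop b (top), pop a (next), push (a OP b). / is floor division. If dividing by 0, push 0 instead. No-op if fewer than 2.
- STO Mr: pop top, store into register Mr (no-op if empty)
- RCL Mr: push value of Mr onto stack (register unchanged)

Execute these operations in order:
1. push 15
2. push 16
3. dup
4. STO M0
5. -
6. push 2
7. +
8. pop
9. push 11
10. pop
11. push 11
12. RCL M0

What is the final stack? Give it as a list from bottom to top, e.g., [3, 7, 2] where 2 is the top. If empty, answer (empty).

Answer: [11, 16]

Derivation:
After op 1 (push 15): stack=[15] mem=[0,0,0,0]
After op 2 (push 16): stack=[15,16] mem=[0,0,0,0]
After op 3 (dup): stack=[15,16,16] mem=[0,0,0,0]
After op 4 (STO M0): stack=[15,16] mem=[16,0,0,0]
After op 5 (-): stack=[-1] mem=[16,0,0,0]
After op 6 (push 2): stack=[-1,2] mem=[16,0,0,0]
After op 7 (+): stack=[1] mem=[16,0,0,0]
After op 8 (pop): stack=[empty] mem=[16,0,0,0]
After op 9 (push 11): stack=[11] mem=[16,0,0,0]
After op 10 (pop): stack=[empty] mem=[16,0,0,0]
After op 11 (push 11): stack=[11] mem=[16,0,0,0]
After op 12 (RCL M0): stack=[11,16] mem=[16,0,0,0]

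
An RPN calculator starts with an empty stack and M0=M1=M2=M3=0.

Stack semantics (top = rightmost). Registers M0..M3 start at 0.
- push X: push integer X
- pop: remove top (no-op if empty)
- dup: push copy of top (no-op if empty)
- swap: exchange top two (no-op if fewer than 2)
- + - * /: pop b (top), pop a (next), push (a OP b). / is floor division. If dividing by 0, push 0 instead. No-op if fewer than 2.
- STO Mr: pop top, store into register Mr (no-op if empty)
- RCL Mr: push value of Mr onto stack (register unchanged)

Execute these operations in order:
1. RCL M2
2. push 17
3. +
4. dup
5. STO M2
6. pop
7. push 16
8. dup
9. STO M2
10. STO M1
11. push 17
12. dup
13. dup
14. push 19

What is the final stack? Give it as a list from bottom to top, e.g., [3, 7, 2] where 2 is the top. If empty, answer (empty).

Answer: [17, 17, 17, 19]

Derivation:
After op 1 (RCL M2): stack=[0] mem=[0,0,0,0]
After op 2 (push 17): stack=[0,17] mem=[0,0,0,0]
After op 3 (+): stack=[17] mem=[0,0,0,0]
After op 4 (dup): stack=[17,17] mem=[0,0,0,0]
After op 5 (STO M2): stack=[17] mem=[0,0,17,0]
After op 6 (pop): stack=[empty] mem=[0,0,17,0]
After op 7 (push 16): stack=[16] mem=[0,0,17,0]
After op 8 (dup): stack=[16,16] mem=[0,0,17,0]
After op 9 (STO M2): stack=[16] mem=[0,0,16,0]
After op 10 (STO M1): stack=[empty] mem=[0,16,16,0]
After op 11 (push 17): stack=[17] mem=[0,16,16,0]
After op 12 (dup): stack=[17,17] mem=[0,16,16,0]
After op 13 (dup): stack=[17,17,17] mem=[0,16,16,0]
After op 14 (push 19): stack=[17,17,17,19] mem=[0,16,16,0]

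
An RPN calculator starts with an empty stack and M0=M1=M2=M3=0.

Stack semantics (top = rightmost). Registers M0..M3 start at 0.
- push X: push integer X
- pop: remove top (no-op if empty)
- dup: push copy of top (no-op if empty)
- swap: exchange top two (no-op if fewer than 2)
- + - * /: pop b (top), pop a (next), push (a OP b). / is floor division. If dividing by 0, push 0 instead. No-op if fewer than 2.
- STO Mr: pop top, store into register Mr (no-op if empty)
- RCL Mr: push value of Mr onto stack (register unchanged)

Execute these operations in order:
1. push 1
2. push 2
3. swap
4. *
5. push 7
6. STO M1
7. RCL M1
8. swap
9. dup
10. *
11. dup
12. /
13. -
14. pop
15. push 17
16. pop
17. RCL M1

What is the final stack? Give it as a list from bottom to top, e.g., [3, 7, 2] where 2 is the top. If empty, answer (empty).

Answer: [7]

Derivation:
After op 1 (push 1): stack=[1] mem=[0,0,0,0]
After op 2 (push 2): stack=[1,2] mem=[0,0,0,0]
After op 3 (swap): stack=[2,1] mem=[0,0,0,0]
After op 4 (*): stack=[2] mem=[0,0,0,0]
After op 5 (push 7): stack=[2,7] mem=[0,0,0,0]
After op 6 (STO M1): stack=[2] mem=[0,7,0,0]
After op 7 (RCL M1): stack=[2,7] mem=[0,7,0,0]
After op 8 (swap): stack=[7,2] mem=[0,7,0,0]
After op 9 (dup): stack=[7,2,2] mem=[0,7,0,0]
After op 10 (*): stack=[7,4] mem=[0,7,0,0]
After op 11 (dup): stack=[7,4,4] mem=[0,7,0,0]
After op 12 (/): stack=[7,1] mem=[0,7,0,0]
After op 13 (-): stack=[6] mem=[0,7,0,0]
After op 14 (pop): stack=[empty] mem=[0,7,0,0]
After op 15 (push 17): stack=[17] mem=[0,7,0,0]
After op 16 (pop): stack=[empty] mem=[0,7,0,0]
After op 17 (RCL M1): stack=[7] mem=[0,7,0,0]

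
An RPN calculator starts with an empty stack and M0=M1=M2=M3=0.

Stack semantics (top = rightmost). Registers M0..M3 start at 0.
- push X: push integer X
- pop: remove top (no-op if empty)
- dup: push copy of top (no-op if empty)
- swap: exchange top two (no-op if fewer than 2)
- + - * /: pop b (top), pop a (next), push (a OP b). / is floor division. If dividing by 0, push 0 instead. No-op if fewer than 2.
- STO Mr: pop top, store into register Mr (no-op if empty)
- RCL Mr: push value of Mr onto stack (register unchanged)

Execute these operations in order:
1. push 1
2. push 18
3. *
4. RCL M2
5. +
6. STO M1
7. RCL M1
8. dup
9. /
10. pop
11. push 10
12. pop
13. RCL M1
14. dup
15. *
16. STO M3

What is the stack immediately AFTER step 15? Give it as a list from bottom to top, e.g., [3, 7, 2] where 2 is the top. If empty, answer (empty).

After op 1 (push 1): stack=[1] mem=[0,0,0,0]
After op 2 (push 18): stack=[1,18] mem=[0,0,0,0]
After op 3 (*): stack=[18] mem=[0,0,0,0]
After op 4 (RCL M2): stack=[18,0] mem=[0,0,0,0]
After op 5 (+): stack=[18] mem=[0,0,0,0]
After op 6 (STO M1): stack=[empty] mem=[0,18,0,0]
After op 7 (RCL M1): stack=[18] mem=[0,18,0,0]
After op 8 (dup): stack=[18,18] mem=[0,18,0,0]
After op 9 (/): stack=[1] mem=[0,18,0,0]
After op 10 (pop): stack=[empty] mem=[0,18,0,0]
After op 11 (push 10): stack=[10] mem=[0,18,0,0]
After op 12 (pop): stack=[empty] mem=[0,18,0,0]
After op 13 (RCL M1): stack=[18] mem=[0,18,0,0]
After op 14 (dup): stack=[18,18] mem=[0,18,0,0]
After op 15 (*): stack=[324] mem=[0,18,0,0]

[324]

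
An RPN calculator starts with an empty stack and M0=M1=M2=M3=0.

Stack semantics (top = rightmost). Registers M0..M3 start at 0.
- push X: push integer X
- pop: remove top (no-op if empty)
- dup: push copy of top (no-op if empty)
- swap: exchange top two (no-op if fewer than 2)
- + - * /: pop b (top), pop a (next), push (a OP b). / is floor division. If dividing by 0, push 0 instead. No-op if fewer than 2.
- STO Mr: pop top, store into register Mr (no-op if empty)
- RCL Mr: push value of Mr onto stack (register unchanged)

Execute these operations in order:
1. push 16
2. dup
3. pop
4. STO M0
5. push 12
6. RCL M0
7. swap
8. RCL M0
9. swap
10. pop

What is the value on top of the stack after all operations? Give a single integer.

Answer: 16

Derivation:
After op 1 (push 16): stack=[16] mem=[0,0,0,0]
After op 2 (dup): stack=[16,16] mem=[0,0,0,0]
After op 3 (pop): stack=[16] mem=[0,0,0,0]
After op 4 (STO M0): stack=[empty] mem=[16,0,0,0]
After op 5 (push 12): stack=[12] mem=[16,0,0,0]
After op 6 (RCL M0): stack=[12,16] mem=[16,0,0,0]
After op 7 (swap): stack=[16,12] mem=[16,0,0,0]
After op 8 (RCL M0): stack=[16,12,16] mem=[16,0,0,0]
After op 9 (swap): stack=[16,16,12] mem=[16,0,0,0]
After op 10 (pop): stack=[16,16] mem=[16,0,0,0]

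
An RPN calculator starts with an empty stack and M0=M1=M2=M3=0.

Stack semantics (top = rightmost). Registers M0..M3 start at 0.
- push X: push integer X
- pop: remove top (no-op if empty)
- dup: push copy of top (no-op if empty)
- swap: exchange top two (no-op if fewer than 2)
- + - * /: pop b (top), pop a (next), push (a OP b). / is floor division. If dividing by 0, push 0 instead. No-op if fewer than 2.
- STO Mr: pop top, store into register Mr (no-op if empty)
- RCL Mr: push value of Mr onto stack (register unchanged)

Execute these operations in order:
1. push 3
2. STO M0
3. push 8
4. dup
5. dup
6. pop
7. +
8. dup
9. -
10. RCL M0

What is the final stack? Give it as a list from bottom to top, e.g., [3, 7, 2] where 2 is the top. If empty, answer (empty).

Answer: [0, 3]

Derivation:
After op 1 (push 3): stack=[3] mem=[0,0,0,0]
After op 2 (STO M0): stack=[empty] mem=[3,0,0,0]
After op 3 (push 8): stack=[8] mem=[3,0,0,0]
After op 4 (dup): stack=[8,8] mem=[3,0,0,0]
After op 5 (dup): stack=[8,8,8] mem=[3,0,0,0]
After op 6 (pop): stack=[8,8] mem=[3,0,0,0]
After op 7 (+): stack=[16] mem=[3,0,0,0]
After op 8 (dup): stack=[16,16] mem=[3,0,0,0]
After op 9 (-): stack=[0] mem=[3,0,0,0]
After op 10 (RCL M0): stack=[0,3] mem=[3,0,0,0]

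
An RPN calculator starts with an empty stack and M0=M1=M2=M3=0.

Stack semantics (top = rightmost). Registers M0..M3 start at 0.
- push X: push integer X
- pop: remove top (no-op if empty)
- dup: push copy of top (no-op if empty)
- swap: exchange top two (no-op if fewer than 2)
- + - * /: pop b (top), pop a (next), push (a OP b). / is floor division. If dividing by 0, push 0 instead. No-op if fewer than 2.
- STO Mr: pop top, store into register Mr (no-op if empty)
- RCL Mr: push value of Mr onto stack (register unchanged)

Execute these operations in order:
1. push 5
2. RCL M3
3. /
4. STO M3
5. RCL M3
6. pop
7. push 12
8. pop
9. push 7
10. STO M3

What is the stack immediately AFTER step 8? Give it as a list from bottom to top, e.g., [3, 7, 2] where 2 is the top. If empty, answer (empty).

After op 1 (push 5): stack=[5] mem=[0,0,0,0]
After op 2 (RCL M3): stack=[5,0] mem=[0,0,0,0]
After op 3 (/): stack=[0] mem=[0,0,0,0]
After op 4 (STO M3): stack=[empty] mem=[0,0,0,0]
After op 5 (RCL M3): stack=[0] mem=[0,0,0,0]
After op 6 (pop): stack=[empty] mem=[0,0,0,0]
After op 7 (push 12): stack=[12] mem=[0,0,0,0]
After op 8 (pop): stack=[empty] mem=[0,0,0,0]

(empty)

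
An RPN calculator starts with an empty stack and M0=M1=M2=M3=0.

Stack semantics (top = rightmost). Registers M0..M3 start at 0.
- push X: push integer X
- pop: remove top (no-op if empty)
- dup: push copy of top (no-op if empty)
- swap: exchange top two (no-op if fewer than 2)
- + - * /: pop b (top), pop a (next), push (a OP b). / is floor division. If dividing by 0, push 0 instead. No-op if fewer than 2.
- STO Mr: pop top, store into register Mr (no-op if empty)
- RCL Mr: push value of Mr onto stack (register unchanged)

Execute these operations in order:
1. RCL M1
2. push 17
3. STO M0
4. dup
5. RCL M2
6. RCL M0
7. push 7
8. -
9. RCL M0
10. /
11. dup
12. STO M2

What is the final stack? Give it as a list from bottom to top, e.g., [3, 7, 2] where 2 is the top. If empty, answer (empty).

Answer: [0, 0, 0, 0]

Derivation:
After op 1 (RCL M1): stack=[0] mem=[0,0,0,0]
After op 2 (push 17): stack=[0,17] mem=[0,0,0,0]
After op 3 (STO M0): stack=[0] mem=[17,0,0,0]
After op 4 (dup): stack=[0,0] mem=[17,0,0,0]
After op 5 (RCL M2): stack=[0,0,0] mem=[17,0,0,0]
After op 6 (RCL M0): stack=[0,0,0,17] mem=[17,0,0,0]
After op 7 (push 7): stack=[0,0,0,17,7] mem=[17,0,0,0]
After op 8 (-): stack=[0,0,0,10] mem=[17,0,0,0]
After op 9 (RCL M0): stack=[0,0,0,10,17] mem=[17,0,0,0]
After op 10 (/): stack=[0,0,0,0] mem=[17,0,0,0]
After op 11 (dup): stack=[0,0,0,0,0] mem=[17,0,0,0]
After op 12 (STO M2): stack=[0,0,0,0] mem=[17,0,0,0]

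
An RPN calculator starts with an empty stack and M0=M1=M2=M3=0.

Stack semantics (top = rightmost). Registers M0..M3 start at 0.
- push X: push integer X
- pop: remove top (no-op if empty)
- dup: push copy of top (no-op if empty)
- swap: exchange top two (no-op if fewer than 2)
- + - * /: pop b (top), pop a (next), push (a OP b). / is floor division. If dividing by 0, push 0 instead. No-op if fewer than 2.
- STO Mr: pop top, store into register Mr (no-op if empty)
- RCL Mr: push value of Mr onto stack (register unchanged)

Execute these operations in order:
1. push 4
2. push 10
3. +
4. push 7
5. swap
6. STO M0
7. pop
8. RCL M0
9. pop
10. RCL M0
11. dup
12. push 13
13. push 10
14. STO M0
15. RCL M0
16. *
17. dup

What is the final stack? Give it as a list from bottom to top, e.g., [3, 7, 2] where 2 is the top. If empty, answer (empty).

Answer: [14, 14, 130, 130]

Derivation:
After op 1 (push 4): stack=[4] mem=[0,0,0,0]
After op 2 (push 10): stack=[4,10] mem=[0,0,0,0]
After op 3 (+): stack=[14] mem=[0,0,0,0]
After op 4 (push 7): stack=[14,7] mem=[0,0,0,0]
After op 5 (swap): stack=[7,14] mem=[0,0,0,0]
After op 6 (STO M0): stack=[7] mem=[14,0,0,0]
After op 7 (pop): stack=[empty] mem=[14,0,0,0]
After op 8 (RCL M0): stack=[14] mem=[14,0,0,0]
After op 9 (pop): stack=[empty] mem=[14,0,0,0]
After op 10 (RCL M0): stack=[14] mem=[14,0,0,0]
After op 11 (dup): stack=[14,14] mem=[14,0,0,0]
After op 12 (push 13): stack=[14,14,13] mem=[14,0,0,0]
After op 13 (push 10): stack=[14,14,13,10] mem=[14,0,0,0]
After op 14 (STO M0): stack=[14,14,13] mem=[10,0,0,0]
After op 15 (RCL M0): stack=[14,14,13,10] mem=[10,0,0,0]
After op 16 (*): stack=[14,14,130] mem=[10,0,0,0]
After op 17 (dup): stack=[14,14,130,130] mem=[10,0,0,0]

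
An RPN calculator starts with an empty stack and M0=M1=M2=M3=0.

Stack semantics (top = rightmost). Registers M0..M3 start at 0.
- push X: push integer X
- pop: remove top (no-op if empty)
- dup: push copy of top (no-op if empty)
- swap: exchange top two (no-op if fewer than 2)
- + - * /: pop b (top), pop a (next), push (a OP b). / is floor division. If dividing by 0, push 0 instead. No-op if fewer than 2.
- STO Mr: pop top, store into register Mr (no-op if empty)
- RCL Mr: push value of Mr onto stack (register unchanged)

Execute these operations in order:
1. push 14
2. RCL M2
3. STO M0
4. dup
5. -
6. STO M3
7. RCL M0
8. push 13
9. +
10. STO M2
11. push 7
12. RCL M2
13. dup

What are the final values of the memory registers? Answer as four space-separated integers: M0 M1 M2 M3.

Answer: 0 0 13 0

Derivation:
After op 1 (push 14): stack=[14] mem=[0,0,0,0]
After op 2 (RCL M2): stack=[14,0] mem=[0,0,0,0]
After op 3 (STO M0): stack=[14] mem=[0,0,0,0]
After op 4 (dup): stack=[14,14] mem=[0,0,0,0]
After op 5 (-): stack=[0] mem=[0,0,0,0]
After op 6 (STO M3): stack=[empty] mem=[0,0,0,0]
After op 7 (RCL M0): stack=[0] mem=[0,0,0,0]
After op 8 (push 13): stack=[0,13] mem=[0,0,0,0]
After op 9 (+): stack=[13] mem=[0,0,0,0]
After op 10 (STO M2): stack=[empty] mem=[0,0,13,0]
After op 11 (push 7): stack=[7] mem=[0,0,13,0]
After op 12 (RCL M2): stack=[7,13] mem=[0,0,13,0]
After op 13 (dup): stack=[7,13,13] mem=[0,0,13,0]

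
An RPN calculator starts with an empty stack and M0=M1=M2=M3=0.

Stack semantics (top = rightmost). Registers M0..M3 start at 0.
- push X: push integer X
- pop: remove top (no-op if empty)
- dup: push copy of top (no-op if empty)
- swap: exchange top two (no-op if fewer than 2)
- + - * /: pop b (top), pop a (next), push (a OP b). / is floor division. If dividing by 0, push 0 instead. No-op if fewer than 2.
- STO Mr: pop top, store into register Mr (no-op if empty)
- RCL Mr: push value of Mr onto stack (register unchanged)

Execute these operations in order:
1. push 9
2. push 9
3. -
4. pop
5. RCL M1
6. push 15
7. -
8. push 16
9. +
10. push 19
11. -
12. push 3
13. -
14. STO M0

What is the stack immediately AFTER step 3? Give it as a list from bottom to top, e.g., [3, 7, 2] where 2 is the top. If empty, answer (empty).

After op 1 (push 9): stack=[9] mem=[0,0,0,0]
After op 2 (push 9): stack=[9,9] mem=[0,0,0,0]
After op 3 (-): stack=[0] mem=[0,0,0,0]

[0]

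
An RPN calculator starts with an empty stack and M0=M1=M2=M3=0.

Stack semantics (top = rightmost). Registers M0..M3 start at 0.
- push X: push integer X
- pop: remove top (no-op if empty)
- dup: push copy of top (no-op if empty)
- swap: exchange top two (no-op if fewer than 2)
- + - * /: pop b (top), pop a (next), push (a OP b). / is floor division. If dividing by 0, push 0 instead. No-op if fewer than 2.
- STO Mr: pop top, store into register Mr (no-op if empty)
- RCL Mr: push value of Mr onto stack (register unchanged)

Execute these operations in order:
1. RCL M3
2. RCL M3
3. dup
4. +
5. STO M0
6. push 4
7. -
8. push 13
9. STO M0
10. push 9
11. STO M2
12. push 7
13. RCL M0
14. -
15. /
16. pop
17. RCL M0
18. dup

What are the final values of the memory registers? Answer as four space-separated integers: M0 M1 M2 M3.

After op 1 (RCL M3): stack=[0] mem=[0,0,0,0]
After op 2 (RCL M3): stack=[0,0] mem=[0,0,0,0]
After op 3 (dup): stack=[0,0,0] mem=[0,0,0,0]
After op 4 (+): stack=[0,0] mem=[0,0,0,0]
After op 5 (STO M0): stack=[0] mem=[0,0,0,0]
After op 6 (push 4): stack=[0,4] mem=[0,0,0,0]
After op 7 (-): stack=[-4] mem=[0,0,0,0]
After op 8 (push 13): stack=[-4,13] mem=[0,0,0,0]
After op 9 (STO M0): stack=[-4] mem=[13,0,0,0]
After op 10 (push 9): stack=[-4,9] mem=[13,0,0,0]
After op 11 (STO M2): stack=[-4] mem=[13,0,9,0]
After op 12 (push 7): stack=[-4,7] mem=[13,0,9,0]
After op 13 (RCL M0): stack=[-4,7,13] mem=[13,0,9,0]
After op 14 (-): stack=[-4,-6] mem=[13,0,9,0]
After op 15 (/): stack=[0] mem=[13,0,9,0]
After op 16 (pop): stack=[empty] mem=[13,0,9,0]
After op 17 (RCL M0): stack=[13] mem=[13,0,9,0]
After op 18 (dup): stack=[13,13] mem=[13,0,9,0]

Answer: 13 0 9 0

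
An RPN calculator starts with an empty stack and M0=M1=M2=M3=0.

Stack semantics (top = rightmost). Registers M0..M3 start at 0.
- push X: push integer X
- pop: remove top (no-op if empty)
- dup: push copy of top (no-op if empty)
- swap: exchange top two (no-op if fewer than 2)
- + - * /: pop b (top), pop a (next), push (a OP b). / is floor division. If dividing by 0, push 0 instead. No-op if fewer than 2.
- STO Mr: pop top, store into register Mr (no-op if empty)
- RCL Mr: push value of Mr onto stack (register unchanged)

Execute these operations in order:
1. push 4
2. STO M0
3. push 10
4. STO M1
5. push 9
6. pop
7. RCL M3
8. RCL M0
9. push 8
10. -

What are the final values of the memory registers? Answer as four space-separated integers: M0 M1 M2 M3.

Answer: 4 10 0 0

Derivation:
After op 1 (push 4): stack=[4] mem=[0,0,0,0]
After op 2 (STO M0): stack=[empty] mem=[4,0,0,0]
After op 3 (push 10): stack=[10] mem=[4,0,0,0]
After op 4 (STO M1): stack=[empty] mem=[4,10,0,0]
After op 5 (push 9): stack=[9] mem=[4,10,0,0]
After op 6 (pop): stack=[empty] mem=[4,10,0,0]
After op 7 (RCL M3): stack=[0] mem=[4,10,0,0]
After op 8 (RCL M0): stack=[0,4] mem=[4,10,0,0]
After op 9 (push 8): stack=[0,4,8] mem=[4,10,0,0]
After op 10 (-): stack=[0,-4] mem=[4,10,0,0]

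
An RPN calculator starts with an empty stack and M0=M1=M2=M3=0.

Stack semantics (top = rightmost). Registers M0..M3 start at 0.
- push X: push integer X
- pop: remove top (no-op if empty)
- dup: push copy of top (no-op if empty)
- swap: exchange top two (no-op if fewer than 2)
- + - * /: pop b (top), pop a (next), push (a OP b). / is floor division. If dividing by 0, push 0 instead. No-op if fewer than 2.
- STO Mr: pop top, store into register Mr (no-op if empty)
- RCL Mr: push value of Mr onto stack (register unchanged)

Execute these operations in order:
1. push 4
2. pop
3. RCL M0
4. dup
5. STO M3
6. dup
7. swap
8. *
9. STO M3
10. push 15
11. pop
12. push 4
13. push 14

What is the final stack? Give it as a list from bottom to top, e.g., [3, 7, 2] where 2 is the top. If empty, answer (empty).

Answer: [4, 14]

Derivation:
After op 1 (push 4): stack=[4] mem=[0,0,0,0]
After op 2 (pop): stack=[empty] mem=[0,0,0,0]
After op 3 (RCL M0): stack=[0] mem=[0,0,0,0]
After op 4 (dup): stack=[0,0] mem=[0,0,0,0]
After op 5 (STO M3): stack=[0] mem=[0,0,0,0]
After op 6 (dup): stack=[0,0] mem=[0,0,0,0]
After op 7 (swap): stack=[0,0] mem=[0,0,0,0]
After op 8 (*): stack=[0] mem=[0,0,0,0]
After op 9 (STO M3): stack=[empty] mem=[0,0,0,0]
After op 10 (push 15): stack=[15] mem=[0,0,0,0]
After op 11 (pop): stack=[empty] mem=[0,0,0,0]
After op 12 (push 4): stack=[4] mem=[0,0,0,0]
After op 13 (push 14): stack=[4,14] mem=[0,0,0,0]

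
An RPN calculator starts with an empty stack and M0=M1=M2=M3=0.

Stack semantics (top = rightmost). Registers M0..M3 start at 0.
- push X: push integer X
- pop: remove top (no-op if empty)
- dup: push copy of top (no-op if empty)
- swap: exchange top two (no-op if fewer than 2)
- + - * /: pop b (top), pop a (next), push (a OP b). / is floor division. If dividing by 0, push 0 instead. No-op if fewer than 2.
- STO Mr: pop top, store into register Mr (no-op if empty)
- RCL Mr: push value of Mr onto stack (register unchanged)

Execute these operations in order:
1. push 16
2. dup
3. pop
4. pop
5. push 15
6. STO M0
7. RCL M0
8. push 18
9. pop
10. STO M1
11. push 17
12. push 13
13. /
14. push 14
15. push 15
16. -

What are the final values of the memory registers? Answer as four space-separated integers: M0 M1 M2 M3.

After op 1 (push 16): stack=[16] mem=[0,0,0,0]
After op 2 (dup): stack=[16,16] mem=[0,0,0,0]
After op 3 (pop): stack=[16] mem=[0,0,0,0]
After op 4 (pop): stack=[empty] mem=[0,0,0,0]
After op 5 (push 15): stack=[15] mem=[0,0,0,0]
After op 6 (STO M0): stack=[empty] mem=[15,0,0,0]
After op 7 (RCL M0): stack=[15] mem=[15,0,0,0]
After op 8 (push 18): stack=[15,18] mem=[15,0,0,0]
After op 9 (pop): stack=[15] mem=[15,0,0,0]
After op 10 (STO M1): stack=[empty] mem=[15,15,0,0]
After op 11 (push 17): stack=[17] mem=[15,15,0,0]
After op 12 (push 13): stack=[17,13] mem=[15,15,0,0]
After op 13 (/): stack=[1] mem=[15,15,0,0]
After op 14 (push 14): stack=[1,14] mem=[15,15,0,0]
After op 15 (push 15): stack=[1,14,15] mem=[15,15,0,0]
After op 16 (-): stack=[1,-1] mem=[15,15,0,0]

Answer: 15 15 0 0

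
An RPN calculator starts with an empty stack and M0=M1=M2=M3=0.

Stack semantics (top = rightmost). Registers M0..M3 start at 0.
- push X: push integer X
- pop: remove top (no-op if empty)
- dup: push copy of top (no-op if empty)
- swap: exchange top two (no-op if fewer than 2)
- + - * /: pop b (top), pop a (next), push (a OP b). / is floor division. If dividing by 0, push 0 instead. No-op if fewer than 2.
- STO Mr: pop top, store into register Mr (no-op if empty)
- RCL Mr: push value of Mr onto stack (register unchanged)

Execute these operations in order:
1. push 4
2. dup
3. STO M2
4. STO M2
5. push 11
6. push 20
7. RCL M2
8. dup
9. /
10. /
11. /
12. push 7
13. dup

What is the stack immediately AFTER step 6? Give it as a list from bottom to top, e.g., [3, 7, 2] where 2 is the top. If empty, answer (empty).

After op 1 (push 4): stack=[4] mem=[0,0,0,0]
After op 2 (dup): stack=[4,4] mem=[0,0,0,0]
After op 3 (STO M2): stack=[4] mem=[0,0,4,0]
After op 4 (STO M2): stack=[empty] mem=[0,0,4,0]
After op 5 (push 11): stack=[11] mem=[0,0,4,0]
After op 6 (push 20): stack=[11,20] mem=[0,0,4,0]

[11, 20]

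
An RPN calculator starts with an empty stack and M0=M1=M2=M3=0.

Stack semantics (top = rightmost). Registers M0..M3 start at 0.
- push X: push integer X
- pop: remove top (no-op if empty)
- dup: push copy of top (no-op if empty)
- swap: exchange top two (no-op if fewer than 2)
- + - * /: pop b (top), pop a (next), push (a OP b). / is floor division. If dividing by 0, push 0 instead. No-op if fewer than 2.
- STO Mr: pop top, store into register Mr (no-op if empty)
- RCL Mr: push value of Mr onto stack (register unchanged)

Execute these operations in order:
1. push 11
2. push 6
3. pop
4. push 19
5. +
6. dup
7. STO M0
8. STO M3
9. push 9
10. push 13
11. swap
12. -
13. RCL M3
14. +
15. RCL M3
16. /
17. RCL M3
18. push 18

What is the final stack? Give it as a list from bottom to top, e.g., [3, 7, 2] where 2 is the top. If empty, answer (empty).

Answer: [1, 30, 18]

Derivation:
After op 1 (push 11): stack=[11] mem=[0,0,0,0]
After op 2 (push 6): stack=[11,6] mem=[0,0,0,0]
After op 3 (pop): stack=[11] mem=[0,0,0,0]
After op 4 (push 19): stack=[11,19] mem=[0,0,0,0]
After op 5 (+): stack=[30] mem=[0,0,0,0]
After op 6 (dup): stack=[30,30] mem=[0,0,0,0]
After op 7 (STO M0): stack=[30] mem=[30,0,0,0]
After op 8 (STO M3): stack=[empty] mem=[30,0,0,30]
After op 9 (push 9): stack=[9] mem=[30,0,0,30]
After op 10 (push 13): stack=[9,13] mem=[30,0,0,30]
After op 11 (swap): stack=[13,9] mem=[30,0,0,30]
After op 12 (-): stack=[4] mem=[30,0,0,30]
After op 13 (RCL M3): stack=[4,30] mem=[30,0,0,30]
After op 14 (+): stack=[34] mem=[30,0,0,30]
After op 15 (RCL M3): stack=[34,30] mem=[30,0,0,30]
After op 16 (/): stack=[1] mem=[30,0,0,30]
After op 17 (RCL M3): stack=[1,30] mem=[30,0,0,30]
After op 18 (push 18): stack=[1,30,18] mem=[30,0,0,30]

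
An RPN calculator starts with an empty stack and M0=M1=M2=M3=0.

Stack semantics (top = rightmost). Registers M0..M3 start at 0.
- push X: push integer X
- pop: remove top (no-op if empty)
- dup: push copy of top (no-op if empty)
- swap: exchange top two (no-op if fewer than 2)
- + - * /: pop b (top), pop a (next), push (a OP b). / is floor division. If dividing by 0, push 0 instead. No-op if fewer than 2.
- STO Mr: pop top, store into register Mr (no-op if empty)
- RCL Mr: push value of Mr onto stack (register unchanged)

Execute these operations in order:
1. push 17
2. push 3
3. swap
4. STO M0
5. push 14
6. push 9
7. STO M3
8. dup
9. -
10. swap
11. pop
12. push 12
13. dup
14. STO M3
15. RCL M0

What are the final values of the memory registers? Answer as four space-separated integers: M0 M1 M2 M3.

After op 1 (push 17): stack=[17] mem=[0,0,0,0]
After op 2 (push 3): stack=[17,3] mem=[0,0,0,0]
After op 3 (swap): stack=[3,17] mem=[0,0,0,0]
After op 4 (STO M0): stack=[3] mem=[17,0,0,0]
After op 5 (push 14): stack=[3,14] mem=[17,0,0,0]
After op 6 (push 9): stack=[3,14,9] mem=[17,0,0,0]
After op 7 (STO M3): stack=[3,14] mem=[17,0,0,9]
After op 8 (dup): stack=[3,14,14] mem=[17,0,0,9]
After op 9 (-): stack=[3,0] mem=[17,0,0,9]
After op 10 (swap): stack=[0,3] mem=[17,0,0,9]
After op 11 (pop): stack=[0] mem=[17,0,0,9]
After op 12 (push 12): stack=[0,12] mem=[17,0,0,9]
After op 13 (dup): stack=[0,12,12] mem=[17,0,0,9]
After op 14 (STO M3): stack=[0,12] mem=[17,0,0,12]
After op 15 (RCL M0): stack=[0,12,17] mem=[17,0,0,12]

Answer: 17 0 0 12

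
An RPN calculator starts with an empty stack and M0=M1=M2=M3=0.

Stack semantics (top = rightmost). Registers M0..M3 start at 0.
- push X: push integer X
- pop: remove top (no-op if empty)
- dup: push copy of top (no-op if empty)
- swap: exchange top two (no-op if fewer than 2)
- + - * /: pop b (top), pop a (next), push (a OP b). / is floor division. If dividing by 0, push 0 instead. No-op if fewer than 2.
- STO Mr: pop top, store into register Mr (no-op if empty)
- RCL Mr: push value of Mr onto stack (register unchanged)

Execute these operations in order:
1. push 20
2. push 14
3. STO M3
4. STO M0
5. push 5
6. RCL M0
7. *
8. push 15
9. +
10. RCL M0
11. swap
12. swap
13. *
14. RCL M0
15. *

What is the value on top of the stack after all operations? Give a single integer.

Answer: 46000

Derivation:
After op 1 (push 20): stack=[20] mem=[0,0,0,0]
After op 2 (push 14): stack=[20,14] mem=[0,0,0,0]
After op 3 (STO M3): stack=[20] mem=[0,0,0,14]
After op 4 (STO M0): stack=[empty] mem=[20,0,0,14]
After op 5 (push 5): stack=[5] mem=[20,0,0,14]
After op 6 (RCL M0): stack=[5,20] mem=[20,0,0,14]
After op 7 (*): stack=[100] mem=[20,0,0,14]
After op 8 (push 15): stack=[100,15] mem=[20,0,0,14]
After op 9 (+): stack=[115] mem=[20,0,0,14]
After op 10 (RCL M0): stack=[115,20] mem=[20,0,0,14]
After op 11 (swap): stack=[20,115] mem=[20,0,0,14]
After op 12 (swap): stack=[115,20] mem=[20,0,0,14]
After op 13 (*): stack=[2300] mem=[20,0,0,14]
After op 14 (RCL M0): stack=[2300,20] mem=[20,0,0,14]
After op 15 (*): stack=[46000] mem=[20,0,0,14]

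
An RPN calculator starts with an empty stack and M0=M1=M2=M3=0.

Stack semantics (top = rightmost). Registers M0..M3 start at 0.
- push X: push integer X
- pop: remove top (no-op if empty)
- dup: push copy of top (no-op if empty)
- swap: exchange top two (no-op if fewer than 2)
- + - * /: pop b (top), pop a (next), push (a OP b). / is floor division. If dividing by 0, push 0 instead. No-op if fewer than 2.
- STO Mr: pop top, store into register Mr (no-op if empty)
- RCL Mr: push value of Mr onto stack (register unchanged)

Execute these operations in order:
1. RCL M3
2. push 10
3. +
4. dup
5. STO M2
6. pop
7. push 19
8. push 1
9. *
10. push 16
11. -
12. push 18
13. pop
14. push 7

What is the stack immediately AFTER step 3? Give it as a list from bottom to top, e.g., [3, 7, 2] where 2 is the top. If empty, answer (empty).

After op 1 (RCL M3): stack=[0] mem=[0,0,0,0]
After op 2 (push 10): stack=[0,10] mem=[0,0,0,0]
After op 3 (+): stack=[10] mem=[0,0,0,0]

[10]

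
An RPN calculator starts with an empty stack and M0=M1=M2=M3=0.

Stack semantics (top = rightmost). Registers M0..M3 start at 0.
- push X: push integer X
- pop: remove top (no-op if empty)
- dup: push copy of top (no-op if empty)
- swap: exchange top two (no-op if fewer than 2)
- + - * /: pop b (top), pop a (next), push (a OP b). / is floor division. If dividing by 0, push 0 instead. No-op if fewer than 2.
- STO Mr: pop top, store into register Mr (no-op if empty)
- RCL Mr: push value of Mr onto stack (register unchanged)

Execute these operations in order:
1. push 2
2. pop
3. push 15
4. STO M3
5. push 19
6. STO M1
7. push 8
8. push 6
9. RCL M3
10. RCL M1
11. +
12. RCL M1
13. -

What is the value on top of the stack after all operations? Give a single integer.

After op 1 (push 2): stack=[2] mem=[0,0,0,0]
After op 2 (pop): stack=[empty] mem=[0,0,0,0]
After op 3 (push 15): stack=[15] mem=[0,0,0,0]
After op 4 (STO M3): stack=[empty] mem=[0,0,0,15]
After op 5 (push 19): stack=[19] mem=[0,0,0,15]
After op 6 (STO M1): stack=[empty] mem=[0,19,0,15]
After op 7 (push 8): stack=[8] mem=[0,19,0,15]
After op 8 (push 6): stack=[8,6] mem=[0,19,0,15]
After op 9 (RCL M3): stack=[8,6,15] mem=[0,19,0,15]
After op 10 (RCL M1): stack=[8,6,15,19] mem=[0,19,0,15]
After op 11 (+): stack=[8,6,34] mem=[0,19,0,15]
After op 12 (RCL M1): stack=[8,6,34,19] mem=[0,19,0,15]
After op 13 (-): stack=[8,6,15] mem=[0,19,0,15]

Answer: 15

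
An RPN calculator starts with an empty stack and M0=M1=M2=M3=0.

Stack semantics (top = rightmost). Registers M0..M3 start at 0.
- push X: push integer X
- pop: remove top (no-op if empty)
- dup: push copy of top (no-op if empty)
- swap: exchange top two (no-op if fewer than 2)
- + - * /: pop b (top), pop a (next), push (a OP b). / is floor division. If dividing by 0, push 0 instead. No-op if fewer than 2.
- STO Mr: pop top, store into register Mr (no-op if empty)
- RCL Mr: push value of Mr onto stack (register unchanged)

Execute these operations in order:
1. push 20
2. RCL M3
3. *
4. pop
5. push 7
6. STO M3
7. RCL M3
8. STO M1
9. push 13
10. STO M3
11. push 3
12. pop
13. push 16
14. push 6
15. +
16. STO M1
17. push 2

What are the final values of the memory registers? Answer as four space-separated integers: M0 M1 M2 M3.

Answer: 0 22 0 13

Derivation:
After op 1 (push 20): stack=[20] mem=[0,0,0,0]
After op 2 (RCL M3): stack=[20,0] mem=[0,0,0,0]
After op 3 (*): stack=[0] mem=[0,0,0,0]
After op 4 (pop): stack=[empty] mem=[0,0,0,0]
After op 5 (push 7): stack=[7] mem=[0,0,0,0]
After op 6 (STO M3): stack=[empty] mem=[0,0,0,7]
After op 7 (RCL M3): stack=[7] mem=[0,0,0,7]
After op 8 (STO M1): stack=[empty] mem=[0,7,0,7]
After op 9 (push 13): stack=[13] mem=[0,7,0,7]
After op 10 (STO M3): stack=[empty] mem=[0,7,0,13]
After op 11 (push 3): stack=[3] mem=[0,7,0,13]
After op 12 (pop): stack=[empty] mem=[0,7,0,13]
After op 13 (push 16): stack=[16] mem=[0,7,0,13]
After op 14 (push 6): stack=[16,6] mem=[0,7,0,13]
After op 15 (+): stack=[22] mem=[0,7,0,13]
After op 16 (STO M1): stack=[empty] mem=[0,22,0,13]
After op 17 (push 2): stack=[2] mem=[0,22,0,13]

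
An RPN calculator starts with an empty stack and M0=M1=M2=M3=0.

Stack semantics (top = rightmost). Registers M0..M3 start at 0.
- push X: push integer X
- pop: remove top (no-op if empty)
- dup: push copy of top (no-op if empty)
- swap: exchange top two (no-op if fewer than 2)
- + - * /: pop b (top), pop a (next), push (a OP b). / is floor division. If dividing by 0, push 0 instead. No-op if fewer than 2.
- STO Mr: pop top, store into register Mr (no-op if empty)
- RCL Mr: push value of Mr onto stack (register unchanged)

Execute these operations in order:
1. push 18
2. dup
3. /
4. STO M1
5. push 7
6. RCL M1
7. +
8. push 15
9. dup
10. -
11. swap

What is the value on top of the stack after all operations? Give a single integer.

Answer: 8

Derivation:
After op 1 (push 18): stack=[18] mem=[0,0,0,0]
After op 2 (dup): stack=[18,18] mem=[0,0,0,0]
After op 3 (/): stack=[1] mem=[0,0,0,0]
After op 4 (STO M1): stack=[empty] mem=[0,1,0,0]
After op 5 (push 7): stack=[7] mem=[0,1,0,0]
After op 6 (RCL M1): stack=[7,1] mem=[0,1,0,0]
After op 7 (+): stack=[8] mem=[0,1,0,0]
After op 8 (push 15): stack=[8,15] mem=[0,1,0,0]
After op 9 (dup): stack=[8,15,15] mem=[0,1,0,0]
After op 10 (-): stack=[8,0] mem=[0,1,0,0]
After op 11 (swap): stack=[0,8] mem=[0,1,0,0]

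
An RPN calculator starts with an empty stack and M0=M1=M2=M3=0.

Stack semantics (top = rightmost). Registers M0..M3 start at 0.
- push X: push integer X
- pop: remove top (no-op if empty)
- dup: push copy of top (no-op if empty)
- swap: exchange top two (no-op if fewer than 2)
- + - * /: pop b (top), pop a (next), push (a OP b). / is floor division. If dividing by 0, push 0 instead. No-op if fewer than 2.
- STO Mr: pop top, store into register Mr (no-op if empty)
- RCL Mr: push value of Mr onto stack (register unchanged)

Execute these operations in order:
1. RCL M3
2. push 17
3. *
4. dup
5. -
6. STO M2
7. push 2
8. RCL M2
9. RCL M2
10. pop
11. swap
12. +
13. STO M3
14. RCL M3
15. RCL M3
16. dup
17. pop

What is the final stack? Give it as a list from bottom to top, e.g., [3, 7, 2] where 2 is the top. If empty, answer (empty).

Answer: [2, 2]

Derivation:
After op 1 (RCL M3): stack=[0] mem=[0,0,0,0]
After op 2 (push 17): stack=[0,17] mem=[0,0,0,0]
After op 3 (*): stack=[0] mem=[0,0,0,0]
After op 4 (dup): stack=[0,0] mem=[0,0,0,0]
After op 5 (-): stack=[0] mem=[0,0,0,0]
After op 6 (STO M2): stack=[empty] mem=[0,0,0,0]
After op 7 (push 2): stack=[2] mem=[0,0,0,0]
After op 8 (RCL M2): stack=[2,0] mem=[0,0,0,0]
After op 9 (RCL M2): stack=[2,0,0] mem=[0,0,0,0]
After op 10 (pop): stack=[2,0] mem=[0,0,0,0]
After op 11 (swap): stack=[0,2] mem=[0,0,0,0]
After op 12 (+): stack=[2] mem=[0,0,0,0]
After op 13 (STO M3): stack=[empty] mem=[0,0,0,2]
After op 14 (RCL M3): stack=[2] mem=[0,0,0,2]
After op 15 (RCL M3): stack=[2,2] mem=[0,0,0,2]
After op 16 (dup): stack=[2,2,2] mem=[0,0,0,2]
After op 17 (pop): stack=[2,2] mem=[0,0,0,2]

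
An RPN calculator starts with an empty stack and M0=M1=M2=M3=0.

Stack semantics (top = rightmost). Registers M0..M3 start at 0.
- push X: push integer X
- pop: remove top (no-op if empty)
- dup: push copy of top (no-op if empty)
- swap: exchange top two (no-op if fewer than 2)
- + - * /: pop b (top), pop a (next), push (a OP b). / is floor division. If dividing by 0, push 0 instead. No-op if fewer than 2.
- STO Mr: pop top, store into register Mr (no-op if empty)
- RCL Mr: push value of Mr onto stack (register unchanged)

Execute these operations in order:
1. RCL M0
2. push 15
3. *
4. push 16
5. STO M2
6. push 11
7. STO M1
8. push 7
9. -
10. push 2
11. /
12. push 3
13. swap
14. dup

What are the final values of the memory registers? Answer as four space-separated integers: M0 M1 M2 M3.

Answer: 0 11 16 0

Derivation:
After op 1 (RCL M0): stack=[0] mem=[0,0,0,0]
After op 2 (push 15): stack=[0,15] mem=[0,0,0,0]
After op 3 (*): stack=[0] mem=[0,0,0,0]
After op 4 (push 16): stack=[0,16] mem=[0,0,0,0]
After op 5 (STO M2): stack=[0] mem=[0,0,16,0]
After op 6 (push 11): stack=[0,11] mem=[0,0,16,0]
After op 7 (STO M1): stack=[0] mem=[0,11,16,0]
After op 8 (push 7): stack=[0,7] mem=[0,11,16,0]
After op 9 (-): stack=[-7] mem=[0,11,16,0]
After op 10 (push 2): stack=[-7,2] mem=[0,11,16,0]
After op 11 (/): stack=[-4] mem=[0,11,16,0]
After op 12 (push 3): stack=[-4,3] mem=[0,11,16,0]
After op 13 (swap): stack=[3,-4] mem=[0,11,16,0]
After op 14 (dup): stack=[3,-4,-4] mem=[0,11,16,0]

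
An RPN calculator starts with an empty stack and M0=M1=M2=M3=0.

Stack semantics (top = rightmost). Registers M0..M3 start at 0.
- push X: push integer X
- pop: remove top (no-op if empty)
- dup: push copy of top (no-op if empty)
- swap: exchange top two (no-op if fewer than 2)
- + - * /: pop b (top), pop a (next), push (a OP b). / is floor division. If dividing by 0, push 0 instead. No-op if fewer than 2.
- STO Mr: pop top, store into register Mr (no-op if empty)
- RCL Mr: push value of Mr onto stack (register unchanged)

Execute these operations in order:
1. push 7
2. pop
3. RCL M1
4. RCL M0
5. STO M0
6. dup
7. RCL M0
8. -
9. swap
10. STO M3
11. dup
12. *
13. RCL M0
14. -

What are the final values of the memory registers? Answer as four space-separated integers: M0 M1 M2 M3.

After op 1 (push 7): stack=[7] mem=[0,0,0,0]
After op 2 (pop): stack=[empty] mem=[0,0,0,0]
After op 3 (RCL M1): stack=[0] mem=[0,0,0,0]
After op 4 (RCL M0): stack=[0,0] mem=[0,0,0,0]
After op 5 (STO M0): stack=[0] mem=[0,0,0,0]
After op 6 (dup): stack=[0,0] mem=[0,0,0,0]
After op 7 (RCL M0): stack=[0,0,0] mem=[0,0,0,0]
After op 8 (-): stack=[0,0] mem=[0,0,0,0]
After op 9 (swap): stack=[0,0] mem=[0,0,0,0]
After op 10 (STO M3): stack=[0] mem=[0,0,0,0]
After op 11 (dup): stack=[0,0] mem=[0,0,0,0]
After op 12 (*): stack=[0] mem=[0,0,0,0]
After op 13 (RCL M0): stack=[0,0] mem=[0,0,0,0]
After op 14 (-): stack=[0] mem=[0,0,0,0]

Answer: 0 0 0 0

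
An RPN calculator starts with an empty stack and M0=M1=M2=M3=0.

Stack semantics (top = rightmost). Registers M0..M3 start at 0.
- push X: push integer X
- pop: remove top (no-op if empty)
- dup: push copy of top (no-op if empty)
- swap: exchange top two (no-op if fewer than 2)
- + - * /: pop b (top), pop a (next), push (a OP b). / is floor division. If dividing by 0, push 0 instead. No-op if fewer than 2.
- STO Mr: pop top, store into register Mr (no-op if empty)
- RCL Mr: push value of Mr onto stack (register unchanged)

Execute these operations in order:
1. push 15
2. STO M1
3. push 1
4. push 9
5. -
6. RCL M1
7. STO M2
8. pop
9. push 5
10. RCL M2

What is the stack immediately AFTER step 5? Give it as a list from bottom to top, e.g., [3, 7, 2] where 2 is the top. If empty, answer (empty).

After op 1 (push 15): stack=[15] mem=[0,0,0,0]
After op 2 (STO M1): stack=[empty] mem=[0,15,0,0]
After op 3 (push 1): stack=[1] mem=[0,15,0,0]
After op 4 (push 9): stack=[1,9] mem=[0,15,0,0]
After op 5 (-): stack=[-8] mem=[0,15,0,0]

[-8]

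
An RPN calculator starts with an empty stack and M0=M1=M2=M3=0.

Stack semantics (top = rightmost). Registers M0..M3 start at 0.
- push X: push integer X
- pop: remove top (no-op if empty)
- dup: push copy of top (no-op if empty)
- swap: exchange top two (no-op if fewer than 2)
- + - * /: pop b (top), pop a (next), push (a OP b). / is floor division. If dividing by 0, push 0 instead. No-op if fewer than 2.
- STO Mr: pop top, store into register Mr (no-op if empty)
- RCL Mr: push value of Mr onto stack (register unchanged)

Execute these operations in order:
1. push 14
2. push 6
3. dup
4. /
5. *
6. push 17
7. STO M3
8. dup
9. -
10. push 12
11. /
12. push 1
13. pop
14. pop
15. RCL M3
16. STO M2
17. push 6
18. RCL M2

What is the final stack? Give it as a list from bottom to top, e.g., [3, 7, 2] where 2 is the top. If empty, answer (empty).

After op 1 (push 14): stack=[14] mem=[0,0,0,0]
After op 2 (push 6): stack=[14,6] mem=[0,0,0,0]
After op 3 (dup): stack=[14,6,6] mem=[0,0,0,0]
After op 4 (/): stack=[14,1] mem=[0,0,0,0]
After op 5 (*): stack=[14] mem=[0,0,0,0]
After op 6 (push 17): stack=[14,17] mem=[0,0,0,0]
After op 7 (STO M3): stack=[14] mem=[0,0,0,17]
After op 8 (dup): stack=[14,14] mem=[0,0,0,17]
After op 9 (-): stack=[0] mem=[0,0,0,17]
After op 10 (push 12): stack=[0,12] mem=[0,0,0,17]
After op 11 (/): stack=[0] mem=[0,0,0,17]
After op 12 (push 1): stack=[0,1] mem=[0,0,0,17]
After op 13 (pop): stack=[0] mem=[0,0,0,17]
After op 14 (pop): stack=[empty] mem=[0,0,0,17]
After op 15 (RCL M3): stack=[17] mem=[0,0,0,17]
After op 16 (STO M2): stack=[empty] mem=[0,0,17,17]
After op 17 (push 6): stack=[6] mem=[0,0,17,17]
After op 18 (RCL M2): stack=[6,17] mem=[0,0,17,17]

Answer: [6, 17]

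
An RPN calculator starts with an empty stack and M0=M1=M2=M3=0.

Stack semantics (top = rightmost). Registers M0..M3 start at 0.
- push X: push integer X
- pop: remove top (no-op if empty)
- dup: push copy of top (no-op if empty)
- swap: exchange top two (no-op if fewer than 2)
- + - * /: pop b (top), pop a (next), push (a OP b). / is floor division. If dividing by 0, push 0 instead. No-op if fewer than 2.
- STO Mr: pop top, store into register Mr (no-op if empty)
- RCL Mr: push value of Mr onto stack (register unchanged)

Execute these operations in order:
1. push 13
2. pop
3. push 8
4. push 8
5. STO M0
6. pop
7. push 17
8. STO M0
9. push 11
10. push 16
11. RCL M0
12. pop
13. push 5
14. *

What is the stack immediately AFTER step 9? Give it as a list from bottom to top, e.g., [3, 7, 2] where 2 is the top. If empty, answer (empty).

After op 1 (push 13): stack=[13] mem=[0,0,0,0]
After op 2 (pop): stack=[empty] mem=[0,0,0,0]
After op 3 (push 8): stack=[8] mem=[0,0,0,0]
After op 4 (push 8): stack=[8,8] mem=[0,0,0,0]
After op 5 (STO M0): stack=[8] mem=[8,0,0,0]
After op 6 (pop): stack=[empty] mem=[8,0,0,0]
After op 7 (push 17): stack=[17] mem=[8,0,0,0]
After op 8 (STO M0): stack=[empty] mem=[17,0,0,0]
After op 9 (push 11): stack=[11] mem=[17,0,0,0]

[11]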